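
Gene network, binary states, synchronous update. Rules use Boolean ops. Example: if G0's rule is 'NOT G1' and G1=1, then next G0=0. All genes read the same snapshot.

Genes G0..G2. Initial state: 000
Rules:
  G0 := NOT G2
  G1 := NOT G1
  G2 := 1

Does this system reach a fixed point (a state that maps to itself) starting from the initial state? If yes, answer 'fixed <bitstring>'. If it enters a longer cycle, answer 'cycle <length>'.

Answer: cycle 2

Derivation:
Step 0: 000
Step 1: G0=NOT G2=NOT 0=1 G1=NOT G1=NOT 0=1 G2=1(const) -> 111
Step 2: G0=NOT G2=NOT 1=0 G1=NOT G1=NOT 1=0 G2=1(const) -> 001
Step 3: G0=NOT G2=NOT 1=0 G1=NOT G1=NOT 0=1 G2=1(const) -> 011
Step 4: G0=NOT G2=NOT 1=0 G1=NOT G1=NOT 1=0 G2=1(const) -> 001
Cycle of length 2 starting at step 2 -> no fixed point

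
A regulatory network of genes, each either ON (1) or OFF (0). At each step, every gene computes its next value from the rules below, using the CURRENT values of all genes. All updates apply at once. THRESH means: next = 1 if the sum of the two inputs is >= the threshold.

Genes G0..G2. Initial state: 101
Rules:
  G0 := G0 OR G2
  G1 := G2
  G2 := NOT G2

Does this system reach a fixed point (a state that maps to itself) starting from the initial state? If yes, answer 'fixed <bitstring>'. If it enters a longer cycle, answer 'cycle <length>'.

Step 0: 101
Step 1: G0=G0|G2=1|1=1 G1=G2=1 G2=NOT G2=NOT 1=0 -> 110
Step 2: G0=G0|G2=1|0=1 G1=G2=0 G2=NOT G2=NOT 0=1 -> 101
Cycle of length 2 starting at step 0 -> no fixed point

Answer: cycle 2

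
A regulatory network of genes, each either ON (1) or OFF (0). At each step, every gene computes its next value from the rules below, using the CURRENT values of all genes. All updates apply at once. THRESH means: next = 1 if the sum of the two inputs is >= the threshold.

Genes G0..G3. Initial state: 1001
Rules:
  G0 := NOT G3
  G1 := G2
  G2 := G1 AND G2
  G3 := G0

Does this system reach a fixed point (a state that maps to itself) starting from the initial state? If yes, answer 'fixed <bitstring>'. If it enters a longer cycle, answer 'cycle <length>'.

Answer: cycle 4

Derivation:
Step 0: 1001
Step 1: G0=NOT G3=NOT 1=0 G1=G2=0 G2=G1&G2=0&0=0 G3=G0=1 -> 0001
Step 2: G0=NOT G3=NOT 1=0 G1=G2=0 G2=G1&G2=0&0=0 G3=G0=0 -> 0000
Step 3: G0=NOT G3=NOT 0=1 G1=G2=0 G2=G1&G2=0&0=0 G3=G0=0 -> 1000
Step 4: G0=NOT G3=NOT 0=1 G1=G2=0 G2=G1&G2=0&0=0 G3=G0=1 -> 1001
Cycle of length 4 starting at step 0 -> no fixed point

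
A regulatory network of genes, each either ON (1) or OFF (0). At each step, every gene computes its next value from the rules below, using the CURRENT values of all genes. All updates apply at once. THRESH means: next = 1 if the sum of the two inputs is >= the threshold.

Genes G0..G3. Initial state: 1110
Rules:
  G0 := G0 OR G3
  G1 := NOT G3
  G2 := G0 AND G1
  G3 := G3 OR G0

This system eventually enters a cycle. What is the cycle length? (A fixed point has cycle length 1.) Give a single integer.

Step 0: 1110
Step 1: G0=G0|G3=1|0=1 G1=NOT G3=NOT 0=1 G2=G0&G1=1&1=1 G3=G3|G0=0|1=1 -> 1111
Step 2: G0=G0|G3=1|1=1 G1=NOT G3=NOT 1=0 G2=G0&G1=1&1=1 G3=G3|G0=1|1=1 -> 1011
Step 3: G0=G0|G3=1|1=1 G1=NOT G3=NOT 1=0 G2=G0&G1=1&0=0 G3=G3|G0=1|1=1 -> 1001
Step 4: G0=G0|G3=1|1=1 G1=NOT G3=NOT 1=0 G2=G0&G1=1&0=0 G3=G3|G0=1|1=1 -> 1001
State from step 4 equals state from step 3 -> cycle length 1

Answer: 1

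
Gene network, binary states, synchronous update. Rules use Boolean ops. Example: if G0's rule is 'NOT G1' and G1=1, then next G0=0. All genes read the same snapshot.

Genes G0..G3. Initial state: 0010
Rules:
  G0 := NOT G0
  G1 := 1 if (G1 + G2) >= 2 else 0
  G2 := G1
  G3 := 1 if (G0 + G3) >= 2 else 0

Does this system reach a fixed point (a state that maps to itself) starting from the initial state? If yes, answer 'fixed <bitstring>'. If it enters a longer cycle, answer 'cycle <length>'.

Step 0: 0010
Step 1: G0=NOT G0=NOT 0=1 G1=(0+1>=2)=0 G2=G1=0 G3=(0+0>=2)=0 -> 1000
Step 2: G0=NOT G0=NOT 1=0 G1=(0+0>=2)=0 G2=G1=0 G3=(1+0>=2)=0 -> 0000
Step 3: G0=NOT G0=NOT 0=1 G1=(0+0>=2)=0 G2=G1=0 G3=(0+0>=2)=0 -> 1000
Cycle of length 2 starting at step 1 -> no fixed point

Answer: cycle 2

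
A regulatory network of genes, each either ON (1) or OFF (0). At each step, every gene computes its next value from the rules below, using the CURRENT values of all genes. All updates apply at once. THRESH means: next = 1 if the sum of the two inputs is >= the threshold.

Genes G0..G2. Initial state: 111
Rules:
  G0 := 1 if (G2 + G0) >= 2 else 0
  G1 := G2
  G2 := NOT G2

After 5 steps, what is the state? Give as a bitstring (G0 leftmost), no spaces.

Step 1: G0=(1+1>=2)=1 G1=G2=1 G2=NOT G2=NOT 1=0 -> 110
Step 2: G0=(0+1>=2)=0 G1=G2=0 G2=NOT G2=NOT 0=1 -> 001
Step 3: G0=(1+0>=2)=0 G1=G2=1 G2=NOT G2=NOT 1=0 -> 010
Step 4: G0=(0+0>=2)=0 G1=G2=0 G2=NOT G2=NOT 0=1 -> 001
Step 5: G0=(1+0>=2)=0 G1=G2=1 G2=NOT G2=NOT 1=0 -> 010

010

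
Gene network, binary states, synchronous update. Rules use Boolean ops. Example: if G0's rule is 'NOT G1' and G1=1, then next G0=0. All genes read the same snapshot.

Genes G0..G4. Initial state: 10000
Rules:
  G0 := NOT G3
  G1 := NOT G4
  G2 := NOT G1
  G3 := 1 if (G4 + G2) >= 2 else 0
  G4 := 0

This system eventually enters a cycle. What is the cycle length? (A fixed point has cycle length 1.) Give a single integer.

Answer: 1

Derivation:
Step 0: 10000
Step 1: G0=NOT G3=NOT 0=1 G1=NOT G4=NOT 0=1 G2=NOT G1=NOT 0=1 G3=(0+0>=2)=0 G4=0(const) -> 11100
Step 2: G0=NOT G3=NOT 0=1 G1=NOT G4=NOT 0=1 G2=NOT G1=NOT 1=0 G3=(0+1>=2)=0 G4=0(const) -> 11000
Step 3: G0=NOT G3=NOT 0=1 G1=NOT G4=NOT 0=1 G2=NOT G1=NOT 1=0 G3=(0+0>=2)=0 G4=0(const) -> 11000
State from step 3 equals state from step 2 -> cycle length 1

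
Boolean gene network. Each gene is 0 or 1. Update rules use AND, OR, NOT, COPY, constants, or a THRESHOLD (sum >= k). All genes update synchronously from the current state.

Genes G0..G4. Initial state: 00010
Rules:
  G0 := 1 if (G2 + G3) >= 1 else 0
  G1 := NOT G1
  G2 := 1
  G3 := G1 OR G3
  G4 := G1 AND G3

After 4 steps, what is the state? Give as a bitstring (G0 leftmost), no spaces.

Step 1: G0=(0+1>=1)=1 G1=NOT G1=NOT 0=1 G2=1(const) G3=G1|G3=0|1=1 G4=G1&G3=0&1=0 -> 11110
Step 2: G0=(1+1>=1)=1 G1=NOT G1=NOT 1=0 G2=1(const) G3=G1|G3=1|1=1 G4=G1&G3=1&1=1 -> 10111
Step 3: G0=(1+1>=1)=1 G1=NOT G1=NOT 0=1 G2=1(const) G3=G1|G3=0|1=1 G4=G1&G3=0&1=0 -> 11110
Step 4: G0=(1+1>=1)=1 G1=NOT G1=NOT 1=0 G2=1(const) G3=G1|G3=1|1=1 G4=G1&G3=1&1=1 -> 10111

10111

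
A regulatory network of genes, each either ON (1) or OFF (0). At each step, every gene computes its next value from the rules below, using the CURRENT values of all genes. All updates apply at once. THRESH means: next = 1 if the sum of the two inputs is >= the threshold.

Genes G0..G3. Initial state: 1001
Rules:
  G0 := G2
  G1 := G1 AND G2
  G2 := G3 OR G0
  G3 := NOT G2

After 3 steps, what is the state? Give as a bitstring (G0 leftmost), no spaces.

Step 1: G0=G2=0 G1=G1&G2=0&0=0 G2=G3|G0=1|1=1 G3=NOT G2=NOT 0=1 -> 0011
Step 2: G0=G2=1 G1=G1&G2=0&1=0 G2=G3|G0=1|0=1 G3=NOT G2=NOT 1=0 -> 1010
Step 3: G0=G2=1 G1=G1&G2=0&1=0 G2=G3|G0=0|1=1 G3=NOT G2=NOT 1=0 -> 1010

1010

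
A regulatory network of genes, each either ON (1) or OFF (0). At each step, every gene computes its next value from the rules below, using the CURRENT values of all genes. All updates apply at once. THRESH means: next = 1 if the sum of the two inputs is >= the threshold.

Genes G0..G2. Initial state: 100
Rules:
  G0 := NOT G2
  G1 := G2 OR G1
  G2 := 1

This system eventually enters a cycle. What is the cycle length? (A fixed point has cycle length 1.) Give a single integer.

Step 0: 100
Step 1: G0=NOT G2=NOT 0=1 G1=G2|G1=0|0=0 G2=1(const) -> 101
Step 2: G0=NOT G2=NOT 1=0 G1=G2|G1=1|0=1 G2=1(const) -> 011
Step 3: G0=NOT G2=NOT 1=0 G1=G2|G1=1|1=1 G2=1(const) -> 011
State from step 3 equals state from step 2 -> cycle length 1

Answer: 1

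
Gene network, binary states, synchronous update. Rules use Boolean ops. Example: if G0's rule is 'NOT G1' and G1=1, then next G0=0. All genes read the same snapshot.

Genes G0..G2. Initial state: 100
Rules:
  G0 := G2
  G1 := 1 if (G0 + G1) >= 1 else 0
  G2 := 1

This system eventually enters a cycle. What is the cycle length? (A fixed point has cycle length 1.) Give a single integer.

Answer: 1

Derivation:
Step 0: 100
Step 1: G0=G2=0 G1=(1+0>=1)=1 G2=1(const) -> 011
Step 2: G0=G2=1 G1=(0+1>=1)=1 G2=1(const) -> 111
Step 3: G0=G2=1 G1=(1+1>=1)=1 G2=1(const) -> 111
State from step 3 equals state from step 2 -> cycle length 1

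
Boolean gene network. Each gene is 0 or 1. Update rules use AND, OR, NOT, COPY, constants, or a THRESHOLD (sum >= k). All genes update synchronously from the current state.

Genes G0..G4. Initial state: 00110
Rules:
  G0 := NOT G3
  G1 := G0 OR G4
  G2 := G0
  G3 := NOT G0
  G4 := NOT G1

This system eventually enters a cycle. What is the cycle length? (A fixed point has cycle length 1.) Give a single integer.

Answer: 4

Derivation:
Step 0: 00110
Step 1: G0=NOT G3=NOT 1=0 G1=G0|G4=0|0=0 G2=G0=0 G3=NOT G0=NOT 0=1 G4=NOT G1=NOT 0=1 -> 00011
Step 2: G0=NOT G3=NOT 1=0 G1=G0|G4=0|1=1 G2=G0=0 G3=NOT G0=NOT 0=1 G4=NOT G1=NOT 0=1 -> 01011
Step 3: G0=NOT G3=NOT 1=0 G1=G0|G4=0|1=1 G2=G0=0 G3=NOT G0=NOT 0=1 G4=NOT G1=NOT 1=0 -> 01010
Step 4: G0=NOT G3=NOT 1=0 G1=G0|G4=0|0=0 G2=G0=0 G3=NOT G0=NOT 0=1 G4=NOT G1=NOT 1=0 -> 00010
Step 5: G0=NOT G3=NOT 1=0 G1=G0|G4=0|0=0 G2=G0=0 G3=NOT G0=NOT 0=1 G4=NOT G1=NOT 0=1 -> 00011
State from step 5 equals state from step 1 -> cycle length 4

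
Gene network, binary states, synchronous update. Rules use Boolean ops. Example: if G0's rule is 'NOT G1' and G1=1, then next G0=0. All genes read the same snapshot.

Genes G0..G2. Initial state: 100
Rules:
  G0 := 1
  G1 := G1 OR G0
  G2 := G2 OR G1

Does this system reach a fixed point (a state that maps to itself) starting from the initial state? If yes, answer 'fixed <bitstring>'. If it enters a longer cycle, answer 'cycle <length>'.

Step 0: 100
Step 1: G0=1(const) G1=G1|G0=0|1=1 G2=G2|G1=0|0=0 -> 110
Step 2: G0=1(const) G1=G1|G0=1|1=1 G2=G2|G1=0|1=1 -> 111
Step 3: G0=1(const) G1=G1|G0=1|1=1 G2=G2|G1=1|1=1 -> 111
Fixed point reached at step 2: 111

Answer: fixed 111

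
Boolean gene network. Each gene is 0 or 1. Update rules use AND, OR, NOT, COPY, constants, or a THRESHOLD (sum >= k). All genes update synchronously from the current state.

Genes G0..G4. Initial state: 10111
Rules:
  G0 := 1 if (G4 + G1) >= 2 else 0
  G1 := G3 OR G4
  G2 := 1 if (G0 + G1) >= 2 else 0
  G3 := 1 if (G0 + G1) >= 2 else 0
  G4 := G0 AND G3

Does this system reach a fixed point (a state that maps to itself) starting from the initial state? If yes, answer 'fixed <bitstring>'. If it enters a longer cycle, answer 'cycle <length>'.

Step 0: 10111
Step 1: G0=(1+0>=2)=0 G1=G3|G4=1|1=1 G2=(1+0>=2)=0 G3=(1+0>=2)=0 G4=G0&G3=1&1=1 -> 01001
Step 2: G0=(1+1>=2)=1 G1=G3|G4=0|1=1 G2=(0+1>=2)=0 G3=(0+1>=2)=0 G4=G0&G3=0&0=0 -> 11000
Step 3: G0=(0+1>=2)=0 G1=G3|G4=0|0=0 G2=(1+1>=2)=1 G3=(1+1>=2)=1 G4=G0&G3=1&0=0 -> 00110
Step 4: G0=(0+0>=2)=0 G1=G3|G4=1|0=1 G2=(0+0>=2)=0 G3=(0+0>=2)=0 G4=G0&G3=0&1=0 -> 01000
Step 5: G0=(0+1>=2)=0 G1=G3|G4=0|0=0 G2=(0+1>=2)=0 G3=(0+1>=2)=0 G4=G0&G3=0&0=0 -> 00000
Step 6: G0=(0+0>=2)=0 G1=G3|G4=0|0=0 G2=(0+0>=2)=0 G3=(0+0>=2)=0 G4=G0&G3=0&0=0 -> 00000
Fixed point reached at step 5: 00000

Answer: fixed 00000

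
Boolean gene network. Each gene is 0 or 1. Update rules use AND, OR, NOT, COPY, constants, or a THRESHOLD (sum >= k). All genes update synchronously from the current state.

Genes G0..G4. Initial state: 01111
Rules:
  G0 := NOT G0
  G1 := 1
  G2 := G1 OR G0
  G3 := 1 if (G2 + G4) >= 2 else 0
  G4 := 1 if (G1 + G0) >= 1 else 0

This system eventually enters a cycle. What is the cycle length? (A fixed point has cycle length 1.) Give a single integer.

Step 0: 01111
Step 1: G0=NOT G0=NOT 0=1 G1=1(const) G2=G1|G0=1|0=1 G3=(1+1>=2)=1 G4=(1+0>=1)=1 -> 11111
Step 2: G0=NOT G0=NOT 1=0 G1=1(const) G2=G1|G0=1|1=1 G3=(1+1>=2)=1 G4=(1+1>=1)=1 -> 01111
State from step 2 equals state from step 0 -> cycle length 2

Answer: 2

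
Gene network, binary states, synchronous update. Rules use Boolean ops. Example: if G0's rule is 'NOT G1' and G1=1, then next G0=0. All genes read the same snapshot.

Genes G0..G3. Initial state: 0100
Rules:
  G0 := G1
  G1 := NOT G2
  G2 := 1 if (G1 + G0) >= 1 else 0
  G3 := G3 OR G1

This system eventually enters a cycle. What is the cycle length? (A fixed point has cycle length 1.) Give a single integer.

Answer: 5

Derivation:
Step 0: 0100
Step 1: G0=G1=1 G1=NOT G2=NOT 0=1 G2=(1+0>=1)=1 G3=G3|G1=0|1=1 -> 1111
Step 2: G0=G1=1 G1=NOT G2=NOT 1=0 G2=(1+1>=1)=1 G3=G3|G1=1|1=1 -> 1011
Step 3: G0=G1=0 G1=NOT G2=NOT 1=0 G2=(0+1>=1)=1 G3=G3|G1=1|0=1 -> 0011
Step 4: G0=G1=0 G1=NOT G2=NOT 1=0 G2=(0+0>=1)=0 G3=G3|G1=1|0=1 -> 0001
Step 5: G0=G1=0 G1=NOT G2=NOT 0=1 G2=(0+0>=1)=0 G3=G3|G1=1|0=1 -> 0101
Step 6: G0=G1=1 G1=NOT G2=NOT 0=1 G2=(1+0>=1)=1 G3=G3|G1=1|1=1 -> 1111
State from step 6 equals state from step 1 -> cycle length 5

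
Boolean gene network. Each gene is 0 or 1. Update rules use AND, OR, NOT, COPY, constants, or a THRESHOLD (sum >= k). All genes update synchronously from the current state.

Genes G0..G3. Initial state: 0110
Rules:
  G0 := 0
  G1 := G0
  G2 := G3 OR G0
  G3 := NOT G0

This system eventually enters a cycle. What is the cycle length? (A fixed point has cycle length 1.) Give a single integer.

Step 0: 0110
Step 1: G0=0(const) G1=G0=0 G2=G3|G0=0|0=0 G3=NOT G0=NOT 0=1 -> 0001
Step 2: G0=0(const) G1=G0=0 G2=G3|G0=1|0=1 G3=NOT G0=NOT 0=1 -> 0011
Step 3: G0=0(const) G1=G0=0 G2=G3|G0=1|0=1 G3=NOT G0=NOT 0=1 -> 0011
State from step 3 equals state from step 2 -> cycle length 1

Answer: 1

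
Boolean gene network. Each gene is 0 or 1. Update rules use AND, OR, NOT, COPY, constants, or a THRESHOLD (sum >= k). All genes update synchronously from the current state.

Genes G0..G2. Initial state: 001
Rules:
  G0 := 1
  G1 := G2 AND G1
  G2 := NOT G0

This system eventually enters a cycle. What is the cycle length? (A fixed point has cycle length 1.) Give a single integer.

Answer: 1

Derivation:
Step 0: 001
Step 1: G0=1(const) G1=G2&G1=1&0=0 G2=NOT G0=NOT 0=1 -> 101
Step 2: G0=1(const) G1=G2&G1=1&0=0 G2=NOT G0=NOT 1=0 -> 100
Step 3: G0=1(const) G1=G2&G1=0&0=0 G2=NOT G0=NOT 1=0 -> 100
State from step 3 equals state from step 2 -> cycle length 1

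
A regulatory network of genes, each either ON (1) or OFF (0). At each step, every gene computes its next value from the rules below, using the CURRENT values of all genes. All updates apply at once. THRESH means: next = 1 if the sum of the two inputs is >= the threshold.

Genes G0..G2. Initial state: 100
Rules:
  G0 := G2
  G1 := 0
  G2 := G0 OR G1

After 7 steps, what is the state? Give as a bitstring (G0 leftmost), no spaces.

Step 1: G0=G2=0 G1=0(const) G2=G0|G1=1|0=1 -> 001
Step 2: G0=G2=1 G1=0(const) G2=G0|G1=0|0=0 -> 100
Step 3: G0=G2=0 G1=0(const) G2=G0|G1=1|0=1 -> 001
Step 4: G0=G2=1 G1=0(const) G2=G0|G1=0|0=0 -> 100
Step 5: G0=G2=0 G1=0(const) G2=G0|G1=1|0=1 -> 001
Step 6: G0=G2=1 G1=0(const) G2=G0|G1=0|0=0 -> 100
Step 7: G0=G2=0 G1=0(const) G2=G0|G1=1|0=1 -> 001

001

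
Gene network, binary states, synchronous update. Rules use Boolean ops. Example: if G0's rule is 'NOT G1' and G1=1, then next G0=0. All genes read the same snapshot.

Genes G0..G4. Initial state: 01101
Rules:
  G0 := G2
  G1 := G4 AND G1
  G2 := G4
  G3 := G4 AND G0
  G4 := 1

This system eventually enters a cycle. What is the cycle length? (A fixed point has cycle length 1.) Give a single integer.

Answer: 1

Derivation:
Step 0: 01101
Step 1: G0=G2=1 G1=G4&G1=1&1=1 G2=G4=1 G3=G4&G0=1&0=0 G4=1(const) -> 11101
Step 2: G0=G2=1 G1=G4&G1=1&1=1 G2=G4=1 G3=G4&G0=1&1=1 G4=1(const) -> 11111
Step 3: G0=G2=1 G1=G4&G1=1&1=1 G2=G4=1 G3=G4&G0=1&1=1 G4=1(const) -> 11111
State from step 3 equals state from step 2 -> cycle length 1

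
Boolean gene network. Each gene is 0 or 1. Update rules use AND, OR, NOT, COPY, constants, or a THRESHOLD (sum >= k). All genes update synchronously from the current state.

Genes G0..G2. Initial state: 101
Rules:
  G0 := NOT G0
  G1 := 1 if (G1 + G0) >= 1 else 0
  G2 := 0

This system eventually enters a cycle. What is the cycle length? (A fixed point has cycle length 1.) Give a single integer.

Answer: 2

Derivation:
Step 0: 101
Step 1: G0=NOT G0=NOT 1=0 G1=(0+1>=1)=1 G2=0(const) -> 010
Step 2: G0=NOT G0=NOT 0=1 G1=(1+0>=1)=1 G2=0(const) -> 110
Step 3: G0=NOT G0=NOT 1=0 G1=(1+1>=1)=1 G2=0(const) -> 010
State from step 3 equals state from step 1 -> cycle length 2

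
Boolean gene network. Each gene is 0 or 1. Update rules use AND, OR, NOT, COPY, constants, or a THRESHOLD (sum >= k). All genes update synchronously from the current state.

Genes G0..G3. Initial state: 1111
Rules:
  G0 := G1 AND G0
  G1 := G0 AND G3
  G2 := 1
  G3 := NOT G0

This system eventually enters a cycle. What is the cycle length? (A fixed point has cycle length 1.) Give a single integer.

Step 0: 1111
Step 1: G0=G1&G0=1&1=1 G1=G0&G3=1&1=1 G2=1(const) G3=NOT G0=NOT 1=0 -> 1110
Step 2: G0=G1&G0=1&1=1 G1=G0&G3=1&0=0 G2=1(const) G3=NOT G0=NOT 1=0 -> 1010
Step 3: G0=G1&G0=0&1=0 G1=G0&G3=1&0=0 G2=1(const) G3=NOT G0=NOT 1=0 -> 0010
Step 4: G0=G1&G0=0&0=0 G1=G0&G3=0&0=0 G2=1(const) G3=NOT G0=NOT 0=1 -> 0011
Step 5: G0=G1&G0=0&0=0 G1=G0&G3=0&1=0 G2=1(const) G3=NOT G0=NOT 0=1 -> 0011
State from step 5 equals state from step 4 -> cycle length 1

Answer: 1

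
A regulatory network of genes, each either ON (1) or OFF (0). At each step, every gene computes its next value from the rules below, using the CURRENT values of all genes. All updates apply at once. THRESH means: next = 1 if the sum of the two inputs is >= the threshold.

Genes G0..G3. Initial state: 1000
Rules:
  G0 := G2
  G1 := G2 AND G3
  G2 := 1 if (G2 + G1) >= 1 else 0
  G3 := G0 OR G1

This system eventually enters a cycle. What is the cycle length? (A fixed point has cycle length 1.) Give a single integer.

Answer: 1

Derivation:
Step 0: 1000
Step 1: G0=G2=0 G1=G2&G3=0&0=0 G2=(0+0>=1)=0 G3=G0|G1=1|0=1 -> 0001
Step 2: G0=G2=0 G1=G2&G3=0&1=0 G2=(0+0>=1)=0 G3=G0|G1=0|0=0 -> 0000
Step 3: G0=G2=0 G1=G2&G3=0&0=0 G2=(0+0>=1)=0 G3=G0|G1=0|0=0 -> 0000
State from step 3 equals state from step 2 -> cycle length 1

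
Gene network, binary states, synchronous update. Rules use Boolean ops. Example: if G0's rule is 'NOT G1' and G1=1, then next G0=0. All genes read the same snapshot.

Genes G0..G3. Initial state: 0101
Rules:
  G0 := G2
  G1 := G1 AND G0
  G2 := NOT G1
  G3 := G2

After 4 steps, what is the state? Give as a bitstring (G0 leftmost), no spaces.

Step 1: G0=G2=0 G1=G1&G0=1&0=0 G2=NOT G1=NOT 1=0 G3=G2=0 -> 0000
Step 2: G0=G2=0 G1=G1&G0=0&0=0 G2=NOT G1=NOT 0=1 G3=G2=0 -> 0010
Step 3: G0=G2=1 G1=G1&G0=0&0=0 G2=NOT G1=NOT 0=1 G3=G2=1 -> 1011
Step 4: G0=G2=1 G1=G1&G0=0&1=0 G2=NOT G1=NOT 0=1 G3=G2=1 -> 1011

1011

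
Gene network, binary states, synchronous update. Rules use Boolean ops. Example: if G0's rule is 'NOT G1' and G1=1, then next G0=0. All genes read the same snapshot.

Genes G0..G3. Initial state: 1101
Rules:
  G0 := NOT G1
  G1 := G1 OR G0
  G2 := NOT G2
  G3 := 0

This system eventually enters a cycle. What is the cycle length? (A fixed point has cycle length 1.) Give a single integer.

Answer: 2

Derivation:
Step 0: 1101
Step 1: G0=NOT G1=NOT 1=0 G1=G1|G0=1|1=1 G2=NOT G2=NOT 0=1 G3=0(const) -> 0110
Step 2: G0=NOT G1=NOT 1=0 G1=G1|G0=1|0=1 G2=NOT G2=NOT 1=0 G3=0(const) -> 0100
Step 3: G0=NOT G1=NOT 1=0 G1=G1|G0=1|0=1 G2=NOT G2=NOT 0=1 G3=0(const) -> 0110
State from step 3 equals state from step 1 -> cycle length 2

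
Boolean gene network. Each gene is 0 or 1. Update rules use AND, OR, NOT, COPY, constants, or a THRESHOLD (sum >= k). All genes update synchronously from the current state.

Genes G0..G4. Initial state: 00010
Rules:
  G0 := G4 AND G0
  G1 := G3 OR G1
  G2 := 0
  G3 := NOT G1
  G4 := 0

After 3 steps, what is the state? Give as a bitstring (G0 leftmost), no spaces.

Step 1: G0=G4&G0=0&0=0 G1=G3|G1=1|0=1 G2=0(const) G3=NOT G1=NOT 0=1 G4=0(const) -> 01010
Step 2: G0=G4&G0=0&0=0 G1=G3|G1=1|1=1 G2=0(const) G3=NOT G1=NOT 1=0 G4=0(const) -> 01000
Step 3: G0=G4&G0=0&0=0 G1=G3|G1=0|1=1 G2=0(const) G3=NOT G1=NOT 1=0 G4=0(const) -> 01000

01000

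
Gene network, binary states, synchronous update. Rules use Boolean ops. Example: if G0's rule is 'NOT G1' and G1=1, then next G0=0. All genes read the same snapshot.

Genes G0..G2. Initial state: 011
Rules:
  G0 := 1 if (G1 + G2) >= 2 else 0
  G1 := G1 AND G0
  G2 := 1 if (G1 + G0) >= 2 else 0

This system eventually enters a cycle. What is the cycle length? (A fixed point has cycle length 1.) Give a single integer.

Answer: 1

Derivation:
Step 0: 011
Step 1: G0=(1+1>=2)=1 G1=G1&G0=1&0=0 G2=(1+0>=2)=0 -> 100
Step 2: G0=(0+0>=2)=0 G1=G1&G0=0&1=0 G2=(0+1>=2)=0 -> 000
Step 3: G0=(0+0>=2)=0 G1=G1&G0=0&0=0 G2=(0+0>=2)=0 -> 000
State from step 3 equals state from step 2 -> cycle length 1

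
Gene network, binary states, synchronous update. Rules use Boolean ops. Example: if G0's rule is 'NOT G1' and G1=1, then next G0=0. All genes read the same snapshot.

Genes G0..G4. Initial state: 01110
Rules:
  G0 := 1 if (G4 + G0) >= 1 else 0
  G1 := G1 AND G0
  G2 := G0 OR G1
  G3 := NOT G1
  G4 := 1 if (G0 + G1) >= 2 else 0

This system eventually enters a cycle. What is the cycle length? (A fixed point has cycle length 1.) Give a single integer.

Answer: 1

Derivation:
Step 0: 01110
Step 1: G0=(0+0>=1)=0 G1=G1&G0=1&0=0 G2=G0|G1=0|1=1 G3=NOT G1=NOT 1=0 G4=(0+1>=2)=0 -> 00100
Step 2: G0=(0+0>=1)=0 G1=G1&G0=0&0=0 G2=G0|G1=0|0=0 G3=NOT G1=NOT 0=1 G4=(0+0>=2)=0 -> 00010
Step 3: G0=(0+0>=1)=0 G1=G1&G0=0&0=0 G2=G0|G1=0|0=0 G3=NOT G1=NOT 0=1 G4=(0+0>=2)=0 -> 00010
State from step 3 equals state from step 2 -> cycle length 1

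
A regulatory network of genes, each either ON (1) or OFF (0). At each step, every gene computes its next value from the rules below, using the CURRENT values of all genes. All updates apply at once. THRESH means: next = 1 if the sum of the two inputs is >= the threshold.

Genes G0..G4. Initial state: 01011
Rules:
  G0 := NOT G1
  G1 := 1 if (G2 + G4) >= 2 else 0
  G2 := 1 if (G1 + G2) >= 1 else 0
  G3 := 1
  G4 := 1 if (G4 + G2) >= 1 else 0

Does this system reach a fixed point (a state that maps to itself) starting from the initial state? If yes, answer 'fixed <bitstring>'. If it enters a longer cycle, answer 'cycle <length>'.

Answer: fixed 01111

Derivation:
Step 0: 01011
Step 1: G0=NOT G1=NOT 1=0 G1=(0+1>=2)=0 G2=(1+0>=1)=1 G3=1(const) G4=(1+0>=1)=1 -> 00111
Step 2: G0=NOT G1=NOT 0=1 G1=(1+1>=2)=1 G2=(0+1>=1)=1 G3=1(const) G4=(1+1>=1)=1 -> 11111
Step 3: G0=NOT G1=NOT 1=0 G1=(1+1>=2)=1 G2=(1+1>=1)=1 G3=1(const) G4=(1+1>=1)=1 -> 01111
Step 4: G0=NOT G1=NOT 1=0 G1=(1+1>=2)=1 G2=(1+1>=1)=1 G3=1(const) G4=(1+1>=1)=1 -> 01111
Fixed point reached at step 3: 01111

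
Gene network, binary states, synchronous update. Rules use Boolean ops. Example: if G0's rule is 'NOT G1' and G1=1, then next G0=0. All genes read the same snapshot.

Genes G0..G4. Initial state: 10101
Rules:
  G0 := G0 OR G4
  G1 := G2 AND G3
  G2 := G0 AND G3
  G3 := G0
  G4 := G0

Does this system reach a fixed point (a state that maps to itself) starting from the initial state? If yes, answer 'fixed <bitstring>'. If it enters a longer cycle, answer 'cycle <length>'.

Step 0: 10101
Step 1: G0=G0|G4=1|1=1 G1=G2&G3=1&0=0 G2=G0&G3=1&0=0 G3=G0=1 G4=G0=1 -> 10011
Step 2: G0=G0|G4=1|1=1 G1=G2&G3=0&1=0 G2=G0&G3=1&1=1 G3=G0=1 G4=G0=1 -> 10111
Step 3: G0=G0|G4=1|1=1 G1=G2&G3=1&1=1 G2=G0&G3=1&1=1 G3=G0=1 G4=G0=1 -> 11111
Step 4: G0=G0|G4=1|1=1 G1=G2&G3=1&1=1 G2=G0&G3=1&1=1 G3=G0=1 G4=G0=1 -> 11111
Fixed point reached at step 3: 11111

Answer: fixed 11111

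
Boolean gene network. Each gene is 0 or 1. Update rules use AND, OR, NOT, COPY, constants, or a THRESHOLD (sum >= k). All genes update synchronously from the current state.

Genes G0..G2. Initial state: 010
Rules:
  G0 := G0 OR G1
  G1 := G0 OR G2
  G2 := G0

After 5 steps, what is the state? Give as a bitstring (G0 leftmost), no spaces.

Step 1: G0=G0|G1=0|1=1 G1=G0|G2=0|0=0 G2=G0=0 -> 100
Step 2: G0=G0|G1=1|0=1 G1=G0|G2=1|0=1 G2=G0=1 -> 111
Step 3: G0=G0|G1=1|1=1 G1=G0|G2=1|1=1 G2=G0=1 -> 111
Step 4: G0=G0|G1=1|1=1 G1=G0|G2=1|1=1 G2=G0=1 -> 111
Step 5: G0=G0|G1=1|1=1 G1=G0|G2=1|1=1 G2=G0=1 -> 111

111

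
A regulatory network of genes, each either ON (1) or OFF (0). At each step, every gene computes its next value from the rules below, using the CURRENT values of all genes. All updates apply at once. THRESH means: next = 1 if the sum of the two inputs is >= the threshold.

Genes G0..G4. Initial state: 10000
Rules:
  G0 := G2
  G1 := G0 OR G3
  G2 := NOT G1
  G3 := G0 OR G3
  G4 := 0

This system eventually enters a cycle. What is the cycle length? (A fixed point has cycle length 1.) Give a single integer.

Answer: 1

Derivation:
Step 0: 10000
Step 1: G0=G2=0 G1=G0|G3=1|0=1 G2=NOT G1=NOT 0=1 G3=G0|G3=1|0=1 G4=0(const) -> 01110
Step 2: G0=G2=1 G1=G0|G3=0|1=1 G2=NOT G1=NOT 1=0 G3=G0|G3=0|1=1 G4=0(const) -> 11010
Step 3: G0=G2=0 G1=G0|G3=1|1=1 G2=NOT G1=NOT 1=0 G3=G0|G3=1|1=1 G4=0(const) -> 01010
Step 4: G0=G2=0 G1=G0|G3=0|1=1 G2=NOT G1=NOT 1=0 G3=G0|G3=0|1=1 G4=0(const) -> 01010
State from step 4 equals state from step 3 -> cycle length 1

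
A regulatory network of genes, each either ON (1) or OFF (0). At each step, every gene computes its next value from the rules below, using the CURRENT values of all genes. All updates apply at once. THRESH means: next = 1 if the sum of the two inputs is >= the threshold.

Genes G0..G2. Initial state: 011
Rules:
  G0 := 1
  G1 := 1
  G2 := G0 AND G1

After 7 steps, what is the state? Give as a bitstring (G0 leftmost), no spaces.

Step 1: G0=1(const) G1=1(const) G2=G0&G1=0&1=0 -> 110
Step 2: G0=1(const) G1=1(const) G2=G0&G1=1&1=1 -> 111
Step 3: G0=1(const) G1=1(const) G2=G0&G1=1&1=1 -> 111
Step 4: G0=1(const) G1=1(const) G2=G0&G1=1&1=1 -> 111
Step 5: G0=1(const) G1=1(const) G2=G0&G1=1&1=1 -> 111
Step 6: G0=1(const) G1=1(const) G2=G0&G1=1&1=1 -> 111
Step 7: G0=1(const) G1=1(const) G2=G0&G1=1&1=1 -> 111

111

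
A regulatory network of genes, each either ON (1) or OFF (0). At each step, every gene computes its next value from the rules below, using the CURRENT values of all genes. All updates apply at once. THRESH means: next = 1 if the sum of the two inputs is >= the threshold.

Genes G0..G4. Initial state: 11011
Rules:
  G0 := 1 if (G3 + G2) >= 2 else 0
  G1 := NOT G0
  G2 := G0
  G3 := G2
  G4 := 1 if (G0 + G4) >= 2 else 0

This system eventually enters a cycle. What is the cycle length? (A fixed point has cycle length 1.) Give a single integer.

Answer: 1

Derivation:
Step 0: 11011
Step 1: G0=(1+0>=2)=0 G1=NOT G0=NOT 1=0 G2=G0=1 G3=G2=0 G4=(1+1>=2)=1 -> 00101
Step 2: G0=(0+1>=2)=0 G1=NOT G0=NOT 0=1 G2=G0=0 G3=G2=1 G4=(0+1>=2)=0 -> 01010
Step 3: G0=(1+0>=2)=0 G1=NOT G0=NOT 0=1 G2=G0=0 G3=G2=0 G4=(0+0>=2)=0 -> 01000
Step 4: G0=(0+0>=2)=0 G1=NOT G0=NOT 0=1 G2=G0=0 G3=G2=0 G4=(0+0>=2)=0 -> 01000
State from step 4 equals state from step 3 -> cycle length 1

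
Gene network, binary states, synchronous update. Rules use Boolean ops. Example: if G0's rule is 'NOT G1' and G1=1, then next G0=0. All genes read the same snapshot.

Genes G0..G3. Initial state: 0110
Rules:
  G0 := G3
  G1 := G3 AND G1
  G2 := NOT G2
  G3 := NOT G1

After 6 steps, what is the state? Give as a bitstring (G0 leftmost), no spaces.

Step 1: G0=G3=0 G1=G3&G1=0&1=0 G2=NOT G2=NOT 1=0 G3=NOT G1=NOT 1=0 -> 0000
Step 2: G0=G3=0 G1=G3&G1=0&0=0 G2=NOT G2=NOT 0=1 G3=NOT G1=NOT 0=1 -> 0011
Step 3: G0=G3=1 G1=G3&G1=1&0=0 G2=NOT G2=NOT 1=0 G3=NOT G1=NOT 0=1 -> 1001
Step 4: G0=G3=1 G1=G3&G1=1&0=0 G2=NOT G2=NOT 0=1 G3=NOT G1=NOT 0=1 -> 1011
Step 5: G0=G3=1 G1=G3&G1=1&0=0 G2=NOT G2=NOT 1=0 G3=NOT G1=NOT 0=1 -> 1001
Step 6: G0=G3=1 G1=G3&G1=1&0=0 G2=NOT G2=NOT 0=1 G3=NOT G1=NOT 0=1 -> 1011

1011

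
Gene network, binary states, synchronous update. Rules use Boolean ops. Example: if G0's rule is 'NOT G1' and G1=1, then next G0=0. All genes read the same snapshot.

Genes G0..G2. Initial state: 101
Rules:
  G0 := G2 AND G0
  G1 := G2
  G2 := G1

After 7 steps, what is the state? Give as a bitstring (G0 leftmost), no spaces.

Step 1: G0=G2&G0=1&1=1 G1=G2=1 G2=G1=0 -> 110
Step 2: G0=G2&G0=0&1=0 G1=G2=0 G2=G1=1 -> 001
Step 3: G0=G2&G0=1&0=0 G1=G2=1 G2=G1=0 -> 010
Step 4: G0=G2&G0=0&0=0 G1=G2=0 G2=G1=1 -> 001
Step 5: G0=G2&G0=1&0=0 G1=G2=1 G2=G1=0 -> 010
Step 6: G0=G2&G0=0&0=0 G1=G2=0 G2=G1=1 -> 001
Step 7: G0=G2&G0=1&0=0 G1=G2=1 G2=G1=0 -> 010

010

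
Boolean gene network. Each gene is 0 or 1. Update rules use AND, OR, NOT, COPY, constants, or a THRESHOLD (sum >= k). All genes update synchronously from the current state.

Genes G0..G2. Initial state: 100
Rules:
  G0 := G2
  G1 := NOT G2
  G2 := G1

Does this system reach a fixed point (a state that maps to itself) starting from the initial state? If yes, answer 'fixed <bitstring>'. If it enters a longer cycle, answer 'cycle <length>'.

Answer: cycle 4

Derivation:
Step 0: 100
Step 1: G0=G2=0 G1=NOT G2=NOT 0=1 G2=G1=0 -> 010
Step 2: G0=G2=0 G1=NOT G2=NOT 0=1 G2=G1=1 -> 011
Step 3: G0=G2=1 G1=NOT G2=NOT 1=0 G2=G1=1 -> 101
Step 4: G0=G2=1 G1=NOT G2=NOT 1=0 G2=G1=0 -> 100
Cycle of length 4 starting at step 0 -> no fixed point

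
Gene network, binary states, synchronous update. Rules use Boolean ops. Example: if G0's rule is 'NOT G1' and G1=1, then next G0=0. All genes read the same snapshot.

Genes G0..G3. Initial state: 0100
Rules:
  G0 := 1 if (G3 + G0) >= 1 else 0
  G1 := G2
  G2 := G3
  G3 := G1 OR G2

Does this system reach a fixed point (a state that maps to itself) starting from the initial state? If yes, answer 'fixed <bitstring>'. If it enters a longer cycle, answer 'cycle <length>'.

Step 0: 0100
Step 1: G0=(0+0>=1)=0 G1=G2=0 G2=G3=0 G3=G1|G2=1|0=1 -> 0001
Step 2: G0=(1+0>=1)=1 G1=G2=0 G2=G3=1 G3=G1|G2=0|0=0 -> 1010
Step 3: G0=(0+1>=1)=1 G1=G2=1 G2=G3=0 G3=G1|G2=0|1=1 -> 1101
Step 4: G0=(1+1>=1)=1 G1=G2=0 G2=G3=1 G3=G1|G2=1|0=1 -> 1011
Step 5: G0=(1+1>=1)=1 G1=G2=1 G2=G3=1 G3=G1|G2=0|1=1 -> 1111
Step 6: G0=(1+1>=1)=1 G1=G2=1 G2=G3=1 G3=G1|G2=1|1=1 -> 1111
Fixed point reached at step 5: 1111

Answer: fixed 1111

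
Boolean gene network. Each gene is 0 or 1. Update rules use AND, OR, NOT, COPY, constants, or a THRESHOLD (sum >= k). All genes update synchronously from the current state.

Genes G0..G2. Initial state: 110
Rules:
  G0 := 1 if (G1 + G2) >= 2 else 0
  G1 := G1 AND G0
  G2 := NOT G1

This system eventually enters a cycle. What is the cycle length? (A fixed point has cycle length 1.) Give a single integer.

Answer: 1

Derivation:
Step 0: 110
Step 1: G0=(1+0>=2)=0 G1=G1&G0=1&1=1 G2=NOT G1=NOT 1=0 -> 010
Step 2: G0=(1+0>=2)=0 G1=G1&G0=1&0=0 G2=NOT G1=NOT 1=0 -> 000
Step 3: G0=(0+0>=2)=0 G1=G1&G0=0&0=0 G2=NOT G1=NOT 0=1 -> 001
Step 4: G0=(0+1>=2)=0 G1=G1&G0=0&0=0 G2=NOT G1=NOT 0=1 -> 001
State from step 4 equals state from step 3 -> cycle length 1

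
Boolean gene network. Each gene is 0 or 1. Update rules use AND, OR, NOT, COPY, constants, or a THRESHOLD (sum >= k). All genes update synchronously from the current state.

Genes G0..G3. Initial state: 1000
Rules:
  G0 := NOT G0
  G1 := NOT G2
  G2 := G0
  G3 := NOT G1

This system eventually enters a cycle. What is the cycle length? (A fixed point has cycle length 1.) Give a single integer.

Answer: 2

Derivation:
Step 0: 1000
Step 1: G0=NOT G0=NOT 1=0 G1=NOT G2=NOT 0=1 G2=G0=1 G3=NOT G1=NOT 0=1 -> 0111
Step 2: G0=NOT G0=NOT 0=1 G1=NOT G2=NOT 1=0 G2=G0=0 G3=NOT G1=NOT 1=0 -> 1000
State from step 2 equals state from step 0 -> cycle length 2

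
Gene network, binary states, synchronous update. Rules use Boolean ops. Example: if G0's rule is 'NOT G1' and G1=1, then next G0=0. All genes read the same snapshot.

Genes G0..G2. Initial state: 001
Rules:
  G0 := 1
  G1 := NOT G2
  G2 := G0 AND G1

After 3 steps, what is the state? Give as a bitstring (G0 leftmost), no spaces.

Step 1: G0=1(const) G1=NOT G2=NOT 1=0 G2=G0&G1=0&0=0 -> 100
Step 2: G0=1(const) G1=NOT G2=NOT 0=1 G2=G0&G1=1&0=0 -> 110
Step 3: G0=1(const) G1=NOT G2=NOT 0=1 G2=G0&G1=1&1=1 -> 111

111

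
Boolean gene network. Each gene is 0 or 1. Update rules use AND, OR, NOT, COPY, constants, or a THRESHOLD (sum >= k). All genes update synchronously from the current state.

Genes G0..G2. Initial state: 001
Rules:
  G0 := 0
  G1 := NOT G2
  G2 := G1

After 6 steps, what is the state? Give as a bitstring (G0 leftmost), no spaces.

Step 1: G0=0(const) G1=NOT G2=NOT 1=0 G2=G1=0 -> 000
Step 2: G0=0(const) G1=NOT G2=NOT 0=1 G2=G1=0 -> 010
Step 3: G0=0(const) G1=NOT G2=NOT 0=1 G2=G1=1 -> 011
Step 4: G0=0(const) G1=NOT G2=NOT 1=0 G2=G1=1 -> 001
Step 5: G0=0(const) G1=NOT G2=NOT 1=0 G2=G1=0 -> 000
Step 6: G0=0(const) G1=NOT G2=NOT 0=1 G2=G1=0 -> 010

010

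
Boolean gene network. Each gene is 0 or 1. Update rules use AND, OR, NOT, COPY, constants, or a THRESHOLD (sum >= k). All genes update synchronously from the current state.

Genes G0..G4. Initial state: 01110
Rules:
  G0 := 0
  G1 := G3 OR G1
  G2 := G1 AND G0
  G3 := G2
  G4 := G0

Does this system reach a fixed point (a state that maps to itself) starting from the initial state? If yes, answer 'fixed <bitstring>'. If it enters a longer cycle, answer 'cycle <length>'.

Step 0: 01110
Step 1: G0=0(const) G1=G3|G1=1|1=1 G2=G1&G0=1&0=0 G3=G2=1 G4=G0=0 -> 01010
Step 2: G0=0(const) G1=G3|G1=1|1=1 G2=G1&G0=1&0=0 G3=G2=0 G4=G0=0 -> 01000
Step 3: G0=0(const) G1=G3|G1=0|1=1 G2=G1&G0=1&0=0 G3=G2=0 G4=G0=0 -> 01000
Fixed point reached at step 2: 01000

Answer: fixed 01000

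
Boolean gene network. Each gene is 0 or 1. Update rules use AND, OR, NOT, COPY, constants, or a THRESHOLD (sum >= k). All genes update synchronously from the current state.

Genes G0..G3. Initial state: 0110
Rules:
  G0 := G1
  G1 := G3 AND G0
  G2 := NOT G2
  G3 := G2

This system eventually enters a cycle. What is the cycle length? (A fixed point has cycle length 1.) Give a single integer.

Answer: 2

Derivation:
Step 0: 0110
Step 1: G0=G1=1 G1=G3&G0=0&0=0 G2=NOT G2=NOT 1=0 G3=G2=1 -> 1001
Step 2: G0=G1=0 G1=G3&G0=1&1=1 G2=NOT G2=NOT 0=1 G3=G2=0 -> 0110
State from step 2 equals state from step 0 -> cycle length 2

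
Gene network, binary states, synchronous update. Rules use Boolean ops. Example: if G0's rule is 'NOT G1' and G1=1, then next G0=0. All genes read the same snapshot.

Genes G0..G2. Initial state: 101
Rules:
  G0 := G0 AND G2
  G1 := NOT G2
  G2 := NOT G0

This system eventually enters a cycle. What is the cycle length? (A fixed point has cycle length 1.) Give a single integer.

Answer: 1

Derivation:
Step 0: 101
Step 1: G0=G0&G2=1&1=1 G1=NOT G2=NOT 1=0 G2=NOT G0=NOT 1=0 -> 100
Step 2: G0=G0&G2=1&0=0 G1=NOT G2=NOT 0=1 G2=NOT G0=NOT 1=0 -> 010
Step 3: G0=G0&G2=0&0=0 G1=NOT G2=NOT 0=1 G2=NOT G0=NOT 0=1 -> 011
Step 4: G0=G0&G2=0&1=0 G1=NOT G2=NOT 1=0 G2=NOT G0=NOT 0=1 -> 001
Step 5: G0=G0&G2=0&1=0 G1=NOT G2=NOT 1=0 G2=NOT G0=NOT 0=1 -> 001
State from step 5 equals state from step 4 -> cycle length 1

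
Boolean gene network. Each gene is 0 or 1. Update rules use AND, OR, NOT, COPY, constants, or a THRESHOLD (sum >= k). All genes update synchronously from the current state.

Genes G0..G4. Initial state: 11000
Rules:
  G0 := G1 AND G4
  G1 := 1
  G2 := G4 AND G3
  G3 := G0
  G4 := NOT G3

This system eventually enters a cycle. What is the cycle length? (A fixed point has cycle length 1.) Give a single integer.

Answer: 2

Derivation:
Step 0: 11000
Step 1: G0=G1&G4=1&0=0 G1=1(const) G2=G4&G3=0&0=0 G3=G0=1 G4=NOT G3=NOT 0=1 -> 01011
Step 2: G0=G1&G4=1&1=1 G1=1(const) G2=G4&G3=1&1=1 G3=G0=0 G4=NOT G3=NOT 1=0 -> 11100
Step 3: G0=G1&G4=1&0=0 G1=1(const) G2=G4&G3=0&0=0 G3=G0=1 G4=NOT G3=NOT 0=1 -> 01011
State from step 3 equals state from step 1 -> cycle length 2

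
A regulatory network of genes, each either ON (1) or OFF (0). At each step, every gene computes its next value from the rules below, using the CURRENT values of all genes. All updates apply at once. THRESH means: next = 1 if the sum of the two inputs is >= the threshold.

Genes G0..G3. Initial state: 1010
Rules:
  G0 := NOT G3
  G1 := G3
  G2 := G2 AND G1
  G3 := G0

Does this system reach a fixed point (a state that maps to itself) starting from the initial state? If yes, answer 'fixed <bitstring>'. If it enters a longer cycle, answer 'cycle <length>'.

Step 0: 1010
Step 1: G0=NOT G3=NOT 0=1 G1=G3=0 G2=G2&G1=1&0=0 G3=G0=1 -> 1001
Step 2: G0=NOT G3=NOT 1=0 G1=G3=1 G2=G2&G1=0&0=0 G3=G0=1 -> 0101
Step 3: G0=NOT G3=NOT 1=0 G1=G3=1 G2=G2&G1=0&1=0 G3=G0=0 -> 0100
Step 4: G0=NOT G3=NOT 0=1 G1=G3=0 G2=G2&G1=0&1=0 G3=G0=0 -> 1000
Step 5: G0=NOT G3=NOT 0=1 G1=G3=0 G2=G2&G1=0&0=0 G3=G0=1 -> 1001
Cycle of length 4 starting at step 1 -> no fixed point

Answer: cycle 4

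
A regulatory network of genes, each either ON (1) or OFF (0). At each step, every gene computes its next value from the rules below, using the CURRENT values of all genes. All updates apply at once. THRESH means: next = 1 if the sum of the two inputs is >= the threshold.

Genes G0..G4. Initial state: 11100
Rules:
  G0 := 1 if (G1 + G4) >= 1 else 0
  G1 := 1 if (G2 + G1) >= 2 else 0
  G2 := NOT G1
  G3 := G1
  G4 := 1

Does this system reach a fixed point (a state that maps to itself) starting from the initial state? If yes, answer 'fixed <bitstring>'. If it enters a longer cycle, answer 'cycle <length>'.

Answer: fixed 10101

Derivation:
Step 0: 11100
Step 1: G0=(1+0>=1)=1 G1=(1+1>=2)=1 G2=NOT G1=NOT 1=0 G3=G1=1 G4=1(const) -> 11011
Step 2: G0=(1+1>=1)=1 G1=(0+1>=2)=0 G2=NOT G1=NOT 1=0 G3=G1=1 G4=1(const) -> 10011
Step 3: G0=(0+1>=1)=1 G1=(0+0>=2)=0 G2=NOT G1=NOT 0=1 G3=G1=0 G4=1(const) -> 10101
Step 4: G0=(0+1>=1)=1 G1=(1+0>=2)=0 G2=NOT G1=NOT 0=1 G3=G1=0 G4=1(const) -> 10101
Fixed point reached at step 3: 10101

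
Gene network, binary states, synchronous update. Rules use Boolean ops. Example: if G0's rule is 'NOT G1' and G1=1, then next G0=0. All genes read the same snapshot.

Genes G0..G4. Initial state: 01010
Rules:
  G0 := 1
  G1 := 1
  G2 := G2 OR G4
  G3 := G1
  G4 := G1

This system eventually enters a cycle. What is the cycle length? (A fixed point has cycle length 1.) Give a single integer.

Answer: 1

Derivation:
Step 0: 01010
Step 1: G0=1(const) G1=1(const) G2=G2|G4=0|0=0 G3=G1=1 G4=G1=1 -> 11011
Step 2: G0=1(const) G1=1(const) G2=G2|G4=0|1=1 G3=G1=1 G4=G1=1 -> 11111
Step 3: G0=1(const) G1=1(const) G2=G2|G4=1|1=1 G3=G1=1 G4=G1=1 -> 11111
State from step 3 equals state from step 2 -> cycle length 1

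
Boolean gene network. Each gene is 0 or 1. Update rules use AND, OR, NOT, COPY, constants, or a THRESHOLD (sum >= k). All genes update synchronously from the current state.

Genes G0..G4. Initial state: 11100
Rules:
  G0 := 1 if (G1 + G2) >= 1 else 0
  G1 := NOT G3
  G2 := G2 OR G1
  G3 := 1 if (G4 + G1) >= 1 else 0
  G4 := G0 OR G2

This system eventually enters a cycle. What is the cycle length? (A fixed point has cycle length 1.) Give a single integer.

Answer: 1

Derivation:
Step 0: 11100
Step 1: G0=(1+1>=1)=1 G1=NOT G3=NOT 0=1 G2=G2|G1=1|1=1 G3=(0+1>=1)=1 G4=G0|G2=1|1=1 -> 11111
Step 2: G0=(1+1>=1)=1 G1=NOT G3=NOT 1=0 G2=G2|G1=1|1=1 G3=(1+1>=1)=1 G4=G0|G2=1|1=1 -> 10111
Step 3: G0=(0+1>=1)=1 G1=NOT G3=NOT 1=0 G2=G2|G1=1|0=1 G3=(1+0>=1)=1 G4=G0|G2=1|1=1 -> 10111
State from step 3 equals state from step 2 -> cycle length 1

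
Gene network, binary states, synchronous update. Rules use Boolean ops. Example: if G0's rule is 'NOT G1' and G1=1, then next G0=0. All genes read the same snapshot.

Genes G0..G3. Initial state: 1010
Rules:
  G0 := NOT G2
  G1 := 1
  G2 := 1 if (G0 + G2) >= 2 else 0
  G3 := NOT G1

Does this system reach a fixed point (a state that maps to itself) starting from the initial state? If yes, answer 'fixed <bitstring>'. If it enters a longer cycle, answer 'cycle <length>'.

Step 0: 1010
Step 1: G0=NOT G2=NOT 1=0 G1=1(const) G2=(1+1>=2)=1 G3=NOT G1=NOT 0=1 -> 0111
Step 2: G0=NOT G2=NOT 1=0 G1=1(const) G2=(0+1>=2)=0 G3=NOT G1=NOT 1=0 -> 0100
Step 3: G0=NOT G2=NOT 0=1 G1=1(const) G2=(0+0>=2)=0 G3=NOT G1=NOT 1=0 -> 1100
Step 4: G0=NOT G2=NOT 0=1 G1=1(const) G2=(1+0>=2)=0 G3=NOT G1=NOT 1=0 -> 1100
Fixed point reached at step 3: 1100

Answer: fixed 1100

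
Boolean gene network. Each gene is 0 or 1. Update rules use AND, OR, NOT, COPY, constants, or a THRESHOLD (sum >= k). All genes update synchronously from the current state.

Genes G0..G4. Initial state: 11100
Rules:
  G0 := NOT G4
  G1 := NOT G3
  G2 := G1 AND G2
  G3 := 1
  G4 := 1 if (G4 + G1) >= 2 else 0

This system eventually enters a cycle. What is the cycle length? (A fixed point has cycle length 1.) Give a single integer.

Step 0: 11100
Step 1: G0=NOT G4=NOT 0=1 G1=NOT G3=NOT 0=1 G2=G1&G2=1&1=1 G3=1(const) G4=(0+1>=2)=0 -> 11110
Step 2: G0=NOT G4=NOT 0=1 G1=NOT G3=NOT 1=0 G2=G1&G2=1&1=1 G3=1(const) G4=(0+1>=2)=0 -> 10110
Step 3: G0=NOT G4=NOT 0=1 G1=NOT G3=NOT 1=0 G2=G1&G2=0&1=0 G3=1(const) G4=(0+0>=2)=0 -> 10010
Step 4: G0=NOT G4=NOT 0=1 G1=NOT G3=NOT 1=0 G2=G1&G2=0&0=0 G3=1(const) G4=(0+0>=2)=0 -> 10010
State from step 4 equals state from step 3 -> cycle length 1

Answer: 1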